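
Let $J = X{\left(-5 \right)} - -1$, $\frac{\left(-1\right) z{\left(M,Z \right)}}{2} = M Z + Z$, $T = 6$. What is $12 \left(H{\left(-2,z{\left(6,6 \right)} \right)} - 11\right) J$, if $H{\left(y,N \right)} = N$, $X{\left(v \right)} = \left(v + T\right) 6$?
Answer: $-7980$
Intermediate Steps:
$X{\left(v \right)} = 36 + 6 v$ ($X{\left(v \right)} = \left(v + 6\right) 6 = \left(6 + v\right) 6 = 36 + 6 v$)
$z{\left(M,Z \right)} = - 2 Z - 2 M Z$ ($z{\left(M,Z \right)} = - 2 \left(M Z + Z\right) = - 2 \left(Z + M Z\right) = - 2 Z - 2 M Z$)
$J = 7$ ($J = \left(36 + 6 \left(-5\right)\right) - -1 = \left(36 - 30\right) + 1 = 6 + 1 = 7$)
$12 \left(H{\left(-2,z{\left(6,6 \right)} \right)} - 11\right) J = 12 \left(\left(-2\right) 6 \left(1 + 6\right) - 11\right) 7 = 12 \left(\left(-2\right) 6 \cdot 7 - 11\right) 7 = 12 \left(-84 - 11\right) 7 = 12 \left(-95\right) 7 = \left(-1140\right) 7 = -7980$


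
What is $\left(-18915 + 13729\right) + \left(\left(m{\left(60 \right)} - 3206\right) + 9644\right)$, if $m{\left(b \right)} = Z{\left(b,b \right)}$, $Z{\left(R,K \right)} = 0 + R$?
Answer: $1312$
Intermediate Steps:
$Z{\left(R,K \right)} = R$
$m{\left(b \right)} = b$
$\left(-18915 + 13729\right) + \left(\left(m{\left(60 \right)} - 3206\right) + 9644\right) = \left(-18915 + 13729\right) + \left(\left(60 - 3206\right) + 9644\right) = -5186 + \left(-3146 + 9644\right) = -5186 + 6498 = 1312$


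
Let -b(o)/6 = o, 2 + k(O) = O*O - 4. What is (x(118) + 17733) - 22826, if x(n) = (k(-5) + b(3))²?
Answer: -5092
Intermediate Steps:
k(O) = -6 + O² (k(O) = -2 + (O*O - 4) = -2 + (O² - 4) = -2 + (-4 + O²) = -6 + O²)
b(o) = -6*o
x(n) = 1 (x(n) = ((-6 + (-5)²) - 6*3)² = ((-6 + 25) - 18)² = (19 - 18)² = 1² = 1)
(x(118) + 17733) - 22826 = (1 + 17733) - 22826 = 17734 - 22826 = -5092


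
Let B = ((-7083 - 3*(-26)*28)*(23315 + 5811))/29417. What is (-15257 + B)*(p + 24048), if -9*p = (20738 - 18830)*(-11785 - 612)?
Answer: -68208370850692/1279 ≈ -5.3329e+10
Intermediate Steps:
p = 2628164 (p = -(20738 - 18830)*(-11785 - 612)/9 = -212*(-12397) = -⅑*(-23653476) = 2628164)
B = -6203838/1279 (B = ((-7083 + 78*28)*29126)*(1/29417) = ((-7083 + 2184)*29126)*(1/29417) = -4899*29126*(1/29417) = -142688274*1/29417 = -6203838/1279 ≈ -4850.5)
(-15257 + B)*(p + 24048) = (-15257 - 6203838/1279)*(2628164 + 24048) = -25717541/1279*2652212 = -68208370850692/1279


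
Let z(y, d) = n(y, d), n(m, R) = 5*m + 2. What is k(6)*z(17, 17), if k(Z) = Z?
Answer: 522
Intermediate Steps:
n(m, R) = 2 + 5*m
z(y, d) = 2 + 5*y
k(6)*z(17, 17) = 6*(2 + 5*17) = 6*(2 + 85) = 6*87 = 522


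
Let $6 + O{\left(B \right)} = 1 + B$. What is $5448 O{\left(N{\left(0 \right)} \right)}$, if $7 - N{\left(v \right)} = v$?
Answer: $10896$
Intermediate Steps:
$N{\left(v \right)} = 7 - v$
$O{\left(B \right)} = -5 + B$ ($O{\left(B \right)} = -6 + \left(1 + B\right) = -5 + B$)
$5448 O{\left(N{\left(0 \right)} \right)} = 5448 \left(-5 + \left(7 - 0\right)\right) = 5448 \left(-5 + \left(7 + 0\right)\right) = 5448 \left(-5 + 7\right) = 5448 \cdot 2 = 10896$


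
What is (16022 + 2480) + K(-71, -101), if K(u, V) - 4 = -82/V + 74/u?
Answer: 132704874/7171 ≈ 18506.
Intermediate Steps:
K(u, V) = 4 - 82/V + 74/u (K(u, V) = 4 + (-82/V + 74/u) = 4 - 82/V + 74/u)
(16022 + 2480) + K(-71, -101) = (16022 + 2480) + (4 - 82/(-101) + 74/(-71)) = 18502 + (4 - 82*(-1/101) + 74*(-1/71)) = 18502 + (4 + 82/101 - 74/71) = 18502 + 27032/7171 = 132704874/7171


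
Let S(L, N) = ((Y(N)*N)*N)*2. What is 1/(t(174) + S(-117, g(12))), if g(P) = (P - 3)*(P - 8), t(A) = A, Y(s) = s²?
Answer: 1/3359406 ≈ 2.9767e-7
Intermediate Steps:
g(P) = (-8 + P)*(-3 + P) (g(P) = (-3 + P)*(-8 + P) = (-8 + P)*(-3 + P))
S(L, N) = 2*N⁴ (S(L, N) = ((N²*N)*N)*2 = (N³*N)*2 = N⁴*2 = 2*N⁴)
1/(t(174) + S(-117, g(12))) = 1/(174 + 2*(24 + 12² - 11*12)⁴) = 1/(174 + 2*(24 + 144 - 132)⁴) = 1/(174 + 2*36⁴) = 1/(174 + 2*1679616) = 1/(174 + 3359232) = 1/3359406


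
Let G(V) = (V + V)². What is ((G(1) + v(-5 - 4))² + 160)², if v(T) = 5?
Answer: 58081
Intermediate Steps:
G(V) = 4*V² (G(V) = (2*V)² = 4*V²)
((G(1) + v(-5 - 4))² + 160)² = ((4*1² + 5)² + 160)² = ((4*1 + 5)² + 160)² = ((4 + 5)² + 160)² = (9² + 160)² = (81 + 160)² = 241² = 58081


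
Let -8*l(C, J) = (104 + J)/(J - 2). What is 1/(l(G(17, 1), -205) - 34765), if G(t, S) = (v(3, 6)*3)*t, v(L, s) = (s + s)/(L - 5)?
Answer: -1656/57570941 ≈ -2.8765e-5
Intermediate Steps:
v(L, s) = 2*s/(-5 + L) (v(L, s) = (2*s)/(-5 + L) = 2*s/(-5 + L))
G(t, S) = -18*t (G(t, S) = ((2*6/(-5 + 3))*3)*t = ((2*6/(-2))*3)*t = ((2*6*(-1/2))*3)*t = (-6*3)*t = -18*t)
l(C, J) = -(104 + J)/(8*(-2 + J)) (l(C, J) = -(104 + J)/(8*(J - 2)) = -(104 + J)/(8*(-2 + J)))
1/(l(G(17, 1), -205) - 34765) = 1/((-104 - 1*(-205))/(8*(-2 - 205)) - 34765) = 1/((1/8)*(-104 + 205)/(-207) - 34765) = 1/((1/8)*(-1/207)*101 - 34765) = 1/(-101/1656 - 34765) = 1/(-57570941/1656) = -1656/57570941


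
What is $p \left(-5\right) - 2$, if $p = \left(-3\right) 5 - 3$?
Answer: $88$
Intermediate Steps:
$p = -18$ ($p = -15 - 3 = -18$)
$p \left(-5\right) - 2 = \left(-18\right) \left(-5\right) - 2 = 90 - 2 = 88$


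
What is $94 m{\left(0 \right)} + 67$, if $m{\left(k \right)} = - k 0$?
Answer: $67$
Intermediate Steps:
$m{\left(k \right)} = 0$
$94 m{\left(0 \right)} + 67 = 94 \cdot 0 + 67 = 0 + 67 = 67$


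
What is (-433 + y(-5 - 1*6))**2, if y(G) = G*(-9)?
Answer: 111556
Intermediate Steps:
y(G) = -9*G
(-433 + y(-5 - 1*6))**2 = (-433 - 9*(-5 - 1*6))**2 = (-433 - 9*(-5 - 6))**2 = (-433 - 9*(-11))**2 = (-433 + 99)**2 = (-334)**2 = 111556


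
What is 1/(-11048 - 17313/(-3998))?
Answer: -3998/44152591 ≈ -9.0550e-5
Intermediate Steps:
1/(-11048 - 17313/(-3998)) = 1/(-11048 - 17313*(-1/3998)) = 1/(-11048 + 17313/3998) = 1/(-44152591/3998) = -3998/44152591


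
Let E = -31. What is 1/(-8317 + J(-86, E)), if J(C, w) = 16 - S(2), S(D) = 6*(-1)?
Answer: -1/8295 ≈ -0.00012055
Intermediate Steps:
S(D) = -6
J(C, w) = 22 (J(C, w) = 16 - 1*(-6) = 16 + 6 = 22)
1/(-8317 + J(-86, E)) = 1/(-8317 + 22) = 1/(-8295) = -1/8295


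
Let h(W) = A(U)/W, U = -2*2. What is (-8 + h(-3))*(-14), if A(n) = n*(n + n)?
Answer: 784/3 ≈ 261.33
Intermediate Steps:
U = -4
A(n) = 2*n² (A(n) = n*(2*n) = 2*n²)
h(W) = 32/W (h(W) = (2*(-4)²)/W = (2*16)/W = 32/W)
(-8 + h(-3))*(-14) = (-8 + 32/(-3))*(-14) = (-8 + 32*(-⅓))*(-14) = (-8 - 32/3)*(-14) = -56/3*(-14) = 784/3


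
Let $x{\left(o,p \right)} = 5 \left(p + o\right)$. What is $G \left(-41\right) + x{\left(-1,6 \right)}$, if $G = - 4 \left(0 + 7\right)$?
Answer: $1173$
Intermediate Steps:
$x{\left(o,p \right)} = 5 o + 5 p$ ($x{\left(o,p \right)} = 5 \left(o + p\right) = 5 o + 5 p$)
$G = -28$ ($G = \left(-4\right) 7 = -28$)
$G \left(-41\right) + x{\left(-1,6 \right)} = \left(-28\right) \left(-41\right) + \left(5 \left(-1\right) + 5 \cdot 6\right) = 1148 + \left(-5 + 30\right) = 1148 + 25 = 1173$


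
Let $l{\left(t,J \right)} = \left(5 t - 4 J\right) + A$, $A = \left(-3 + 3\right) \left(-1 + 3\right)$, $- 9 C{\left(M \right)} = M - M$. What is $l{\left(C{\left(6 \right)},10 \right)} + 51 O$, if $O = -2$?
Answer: $-142$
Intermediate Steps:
$C{\left(M \right)} = 0$ ($C{\left(M \right)} = - \frac{M - M}{9} = \left(- \frac{1}{9}\right) 0 = 0$)
$A = 0$ ($A = 0 \cdot 2 = 0$)
$l{\left(t,J \right)} = - 4 J + 5 t$ ($l{\left(t,J \right)} = \left(5 t - 4 J\right) + 0 = \left(- 4 J + 5 t\right) + 0 = - 4 J + 5 t$)
$l{\left(C{\left(6 \right)},10 \right)} + 51 O = \left(\left(-4\right) 10 + 5 \cdot 0\right) + 51 \left(-2\right) = \left(-40 + 0\right) - 102 = -40 - 102 = -142$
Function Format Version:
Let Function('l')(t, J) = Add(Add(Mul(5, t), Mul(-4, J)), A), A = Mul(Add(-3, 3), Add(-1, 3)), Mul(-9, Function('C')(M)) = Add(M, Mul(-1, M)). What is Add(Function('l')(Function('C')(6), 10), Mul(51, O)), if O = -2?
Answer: -142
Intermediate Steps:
Function('C')(M) = 0 (Function('C')(M) = Mul(Rational(-1, 9), Add(M, Mul(-1, M))) = Mul(Rational(-1, 9), 0) = 0)
A = 0 (A = Mul(0, 2) = 0)
Function('l')(t, J) = Add(Mul(-4, J), Mul(5, t)) (Function('l')(t, J) = Add(Add(Mul(5, t), Mul(-4, J)), 0) = Add(Add(Mul(-4, J), Mul(5, t)), 0) = Add(Mul(-4, J), Mul(5, t)))
Add(Function('l')(Function('C')(6), 10), Mul(51, O)) = Add(Add(Mul(-4, 10), Mul(5, 0)), Mul(51, -2)) = Add(Add(-40, 0), -102) = Add(-40, -102) = -142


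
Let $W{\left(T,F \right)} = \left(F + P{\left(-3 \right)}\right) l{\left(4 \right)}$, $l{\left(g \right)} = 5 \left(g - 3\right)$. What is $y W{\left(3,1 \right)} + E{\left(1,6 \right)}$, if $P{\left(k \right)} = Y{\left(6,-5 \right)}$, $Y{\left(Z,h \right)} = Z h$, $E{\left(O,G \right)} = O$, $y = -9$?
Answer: $1306$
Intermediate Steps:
$l{\left(g \right)} = -15 + 5 g$ ($l{\left(g \right)} = 5 \left(-3 + g\right) = -15 + 5 g$)
$P{\left(k \right)} = -30$ ($P{\left(k \right)} = 6 \left(-5\right) = -30$)
$W{\left(T,F \right)} = -150 + 5 F$ ($W{\left(T,F \right)} = \left(F - 30\right) \left(-15 + 5 \cdot 4\right) = \left(-30 + F\right) \left(-15 + 20\right) = \left(-30 + F\right) 5 = -150 + 5 F$)
$y W{\left(3,1 \right)} + E{\left(1,6 \right)} = - 9 \left(-150 + 5 \cdot 1\right) + 1 = - 9 \left(-150 + 5\right) + 1 = \left(-9\right) \left(-145\right) + 1 = 1305 + 1 = 1306$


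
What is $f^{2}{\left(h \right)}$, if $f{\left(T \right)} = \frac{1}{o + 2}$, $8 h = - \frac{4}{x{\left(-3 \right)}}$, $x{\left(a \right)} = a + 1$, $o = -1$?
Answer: $1$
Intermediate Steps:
$x{\left(a \right)} = 1 + a$
$h = \frac{1}{4}$ ($h = \frac{\left(-4\right) \frac{1}{1 - 3}}{8} = \frac{\left(-4\right) \frac{1}{-2}}{8} = \frac{\left(-4\right) \left(- \frac{1}{2}\right)}{8} = \frac{1}{8} \cdot 2 = \frac{1}{4} \approx 0.25$)
$f{\left(T \right)} = 1$ ($f{\left(T \right)} = \frac{1}{-1 + 2} = 1^{-1} = 1$)
$f^{2}{\left(h \right)} = 1^{2} = 1$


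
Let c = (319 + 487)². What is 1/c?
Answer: 1/649636 ≈ 1.5393e-6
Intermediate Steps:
c = 649636 (c = 806² = 649636)
1/c = 1/649636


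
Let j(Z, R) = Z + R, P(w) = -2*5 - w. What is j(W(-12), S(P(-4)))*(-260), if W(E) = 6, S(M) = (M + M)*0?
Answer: -1560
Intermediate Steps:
P(w) = -10 - w
S(M) = 0 (S(M) = (2*M)*0 = 0)
j(Z, R) = R + Z
j(W(-12), S(P(-4)))*(-260) = (0 + 6)*(-260) = 6*(-260) = -1560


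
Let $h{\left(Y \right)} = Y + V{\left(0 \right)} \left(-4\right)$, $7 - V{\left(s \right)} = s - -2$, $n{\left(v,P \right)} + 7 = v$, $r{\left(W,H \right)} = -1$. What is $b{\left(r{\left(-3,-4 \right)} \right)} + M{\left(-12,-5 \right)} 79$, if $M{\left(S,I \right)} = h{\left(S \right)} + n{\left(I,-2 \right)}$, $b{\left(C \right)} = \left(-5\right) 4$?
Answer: $-3496$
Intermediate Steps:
$n{\left(v,P \right)} = -7 + v$
$b{\left(C \right)} = -20$
$V{\left(s \right)} = 5 - s$ ($V{\left(s \right)} = 7 - \left(s - -2\right) = 7 - \left(s + 2\right) = 7 - \left(2 + s\right) = 5 - s$)
$h{\left(Y \right)} = -20 + Y$ ($h{\left(Y \right)} = Y + \left(5 - 0\right) \left(-4\right) = Y + \left(5 + 0\right) \left(-4\right) = Y + 5 \left(-4\right) = Y - 20 = -20 + Y$)
$M{\left(S,I \right)} = -27 + I + S$ ($M{\left(S,I \right)} = \left(-20 + S\right) + \left(-7 + I\right) = -27 + I + S$)
$b{\left(r{\left(-3,-4 \right)} \right)} + M{\left(-12,-5 \right)} 79 = -20 + \left(-27 - 5 - 12\right) 79 = -20 - 3476 = -3496$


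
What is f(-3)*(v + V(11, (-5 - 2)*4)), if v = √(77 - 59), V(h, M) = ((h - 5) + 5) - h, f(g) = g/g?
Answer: 3*√2 ≈ 4.2426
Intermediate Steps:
f(g) = 1
V(h, M) = 0 (V(h, M) = ((-5 + h) + 5) - h = h - h = 0)
v = 3*√2 (v = √18 = 3*√2 ≈ 4.2426)
f(-3)*(v + V(11, (-5 - 2)*4)) = 1*(3*√2 + 0) = 1*(3*√2) = 3*√2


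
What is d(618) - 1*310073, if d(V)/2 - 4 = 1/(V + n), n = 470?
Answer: -168675359/544 ≈ -3.1007e+5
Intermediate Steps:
d(V) = 8 + 2/(470 + V) (d(V) = 8 + 2/(V + 470) = 8 + 2/(470 + V))
d(618) - 1*310073 = 2*(1881 + 4*618)/(470 + 618) - 1*310073 = 2*(1881 + 2472)/1088 - 310073 = 2*(1/1088)*4353 - 310073 = 4353/544 - 310073 = -168675359/544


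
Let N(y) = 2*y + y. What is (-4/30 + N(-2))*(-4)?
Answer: 368/15 ≈ 24.533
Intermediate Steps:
N(y) = 3*y
(-4/30 + N(-2))*(-4) = (-4/30 + 3*(-2))*(-4) = (-4*1/30 - 6)*(-4) = (-2/15 - 6)*(-4) = -92/15*(-4) = 368/15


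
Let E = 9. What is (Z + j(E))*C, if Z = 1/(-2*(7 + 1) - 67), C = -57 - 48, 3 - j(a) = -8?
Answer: -95760/83 ≈ -1153.7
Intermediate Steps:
j(a) = 11 (j(a) = 3 - 1*(-8) = 3 + 8 = 11)
C = -105
Z = -1/83 (Z = 1/(-2*8 - 67) = 1/(-16 - 67) = 1/(-83) = -1/83 ≈ -0.012048)
(Z + j(E))*C = (-1/83 + 11)*(-105) = (912/83)*(-105) = -95760/83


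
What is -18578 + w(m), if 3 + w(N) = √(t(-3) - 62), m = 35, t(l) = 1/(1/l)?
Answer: -18581 + I*√65 ≈ -18581.0 + 8.0623*I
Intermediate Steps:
t(l) = l
w(N) = -3 + I*√65 (w(N) = -3 + √(-3 - 62) = -3 + √(-65) = -3 + I*√65)
-18578 + w(m) = -18578 + (-3 + I*√65) = -18581 + I*√65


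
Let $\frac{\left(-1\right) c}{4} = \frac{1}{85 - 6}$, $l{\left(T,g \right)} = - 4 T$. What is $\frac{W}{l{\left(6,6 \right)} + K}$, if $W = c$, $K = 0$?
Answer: $\frac{1}{474} \approx 0.0021097$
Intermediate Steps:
$c = - \frac{4}{79}$ ($c = - \frac{4}{85 - 6} = - \frac{4}{79} \approx -0.050633$)
$W = - \frac{4}{79} \approx -0.050633$
$\frac{W}{l{\left(6,6 \right)} + K} = - \frac{4}{79 \left(\left(-4\right) 6 + 0\right)} = - \frac{4}{79 \left(-24 + 0\right)} = - \frac{4}{79 \left(-24\right)} = \left(- \frac{4}{79}\right) \left(- \frac{1}{24}\right) = \frac{1}{474}$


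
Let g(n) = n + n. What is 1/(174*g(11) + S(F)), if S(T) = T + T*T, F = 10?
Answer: 1/3938 ≈ 0.00025394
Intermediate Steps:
g(n) = 2*n
S(T) = T + T**2
1/(174*g(11) + S(F)) = 1/(174*(2*11) + 10*(1 + 10)) = 1/(174*22 + 10*11) = 1/(3828 + 110) = 1/3938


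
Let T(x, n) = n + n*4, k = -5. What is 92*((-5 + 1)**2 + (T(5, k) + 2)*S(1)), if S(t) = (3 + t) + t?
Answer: -9108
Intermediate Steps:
T(x, n) = 5*n (T(x, n) = n + 4*n = 5*n)
S(t) = 3 + 2*t
92*((-5 + 1)**2 + (T(5, k) + 2)*S(1)) = 92*((-5 + 1)**2 + (5*(-5) + 2)*(3 + 2*1)) = 92*((-4)**2 + (-25 + 2)*(3 + 2)) = 92*(16 - 23*5) = 92*(16 - 115) = 92*(-99) = -9108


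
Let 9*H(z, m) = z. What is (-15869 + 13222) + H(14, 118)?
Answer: -23809/9 ≈ -2645.4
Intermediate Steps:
H(z, m) = z/9
(-15869 + 13222) + H(14, 118) = (-15869 + 13222) + (1/9)*14 = -2647 + 14/9 = -23809/9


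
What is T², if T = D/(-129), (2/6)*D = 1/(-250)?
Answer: 1/115562500 ≈ 8.6533e-9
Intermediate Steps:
D = -3/250 (D = 3/(-250) = 3*(-1/250) = -3/250 ≈ -0.012000)
T = 1/10750 (T = -3/250/(-129) = -3/250*(-1/129) = 1/10750 ≈ 9.3023e-5)
T² = (1/10750)² = 1/115562500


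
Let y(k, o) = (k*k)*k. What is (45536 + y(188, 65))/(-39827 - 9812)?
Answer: -6690208/49639 ≈ -134.78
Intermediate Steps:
y(k, o) = k³ (y(k, o) = k²*k = k³)
(45536 + y(188, 65))/(-39827 - 9812) = (45536 + 188³)/(-39827 - 9812) = (45536 + 6644672)/(-49639) = 6690208*(-1/49639) = -6690208/49639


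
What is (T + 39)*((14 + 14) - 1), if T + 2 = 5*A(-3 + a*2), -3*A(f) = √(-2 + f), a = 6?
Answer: 999 - 45*√7 ≈ 879.94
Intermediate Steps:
A(f) = -√(-2 + f)/3
T = -2 - 5*√7/3 (T = -2 + 5*(-√(-2 + (-3 + 6*2))/3) = -2 + 5*(-√(-2 + (-3 + 12))/3) = -2 + 5*(-√(-2 + 9)/3) = -2 + 5*(-√7/3) = -2 - 5*√7/3 ≈ -6.4096)
(T + 39)*((14 + 14) - 1) = ((-2 - 5*√7/3) + 39)*((14 + 14) - 1) = (37 - 5*√7/3)*(28 - 1) = (37 - 5*√7/3)*27 = 999 - 45*√7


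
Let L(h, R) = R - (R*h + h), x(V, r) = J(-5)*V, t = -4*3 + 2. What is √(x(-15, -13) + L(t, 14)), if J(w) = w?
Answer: √239 ≈ 15.460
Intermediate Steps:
t = -10 (t = -12 + 2 = -10)
x(V, r) = -5*V
L(h, R) = R - h - R*h (L(h, R) = R - (h + R*h) = R + (-h - R*h) = R - h - R*h)
√(x(-15, -13) + L(t, 14)) = √(-5*(-15) + (14 - 1*(-10) - 1*14*(-10))) = √(75 + (14 + 10 + 140)) = √(75 + 164) = √239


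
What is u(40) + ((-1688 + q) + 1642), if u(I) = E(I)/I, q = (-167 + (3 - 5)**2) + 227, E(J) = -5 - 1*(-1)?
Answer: 179/10 ≈ 17.900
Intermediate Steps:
E(J) = -4 (E(J) = -5 + 1 = -4)
q = 64 (q = (-167 + (-2)**2) + 227 = (-167 + 4) + 227 = -163 + 227 = 64)
u(I) = -4/I
u(40) + ((-1688 + q) + 1642) = -4/40 + ((-1688 + 64) + 1642) = -4*1/40 + (-1624 + 1642) = -1/10 + 18 = 179/10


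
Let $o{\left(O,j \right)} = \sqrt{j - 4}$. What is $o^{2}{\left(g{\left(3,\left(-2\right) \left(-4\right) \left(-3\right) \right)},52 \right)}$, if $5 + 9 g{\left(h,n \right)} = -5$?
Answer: $48$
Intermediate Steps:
$g{\left(h,n \right)} = - \frac{10}{9}$ ($g{\left(h,n \right)} = - \frac{5}{9} + \frac{1}{9} \left(-5\right) = - \frac{5}{9} - \frac{5}{9} = - \frac{10}{9}$)
$o{\left(O,j \right)} = \sqrt{-4 + j}$
$o^{2}{\left(g{\left(3,\left(-2\right) \left(-4\right) \left(-3\right) \right)},52 \right)} = \left(\sqrt{-4 + 52}\right)^{2} = \left(\sqrt{48}\right)^{2} = \left(4 \sqrt{3}\right)^{2} = 48$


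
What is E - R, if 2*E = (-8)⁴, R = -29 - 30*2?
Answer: 2137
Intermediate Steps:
R = -89 (R = -29 - 60 = -89)
E = 2048 (E = (½)*(-8)⁴ = (½)*4096 = 2048)
E - R = 2048 - 1*(-89) = 2048 + 89 = 2137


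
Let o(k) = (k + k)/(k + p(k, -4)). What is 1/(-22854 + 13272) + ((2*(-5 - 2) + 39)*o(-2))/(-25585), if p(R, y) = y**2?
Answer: 60001/343217658 ≈ 0.00017482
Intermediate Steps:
o(k) = 2*k/(16 + k) (o(k) = (k + k)/(k + (-4)**2) = (2*k)/(k + 16) = (2*k)/(16 + k) = 2*k/(16 + k))
1/(-22854 + 13272) + ((2*(-5 - 2) + 39)*o(-2))/(-25585) = 1/(-22854 + 13272) + ((2*(-5 - 2) + 39)*(2*(-2)/(16 - 2)))/(-25585) = 1/(-9582) + ((2*(-7) + 39)*(2*(-2)/14))*(-1/25585) = -1/9582 + ((-14 + 39)*(2*(-2)*(1/14)))*(-1/25585) = -1/9582 + (25*(-2/7))*(-1/25585) = -1/9582 - 50/7*(-1/25585) = -1/9582 + 10/35819 = 60001/343217658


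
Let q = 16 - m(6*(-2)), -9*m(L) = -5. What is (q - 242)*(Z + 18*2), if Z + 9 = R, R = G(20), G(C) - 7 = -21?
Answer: -26507/9 ≈ -2945.2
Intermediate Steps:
G(C) = -14 (G(C) = 7 - 21 = -14)
m(L) = 5/9 (m(L) = -⅑*(-5) = 5/9)
R = -14
Z = -23 (Z = -9 - 14 = -23)
q = 139/9 (q = 16 - 1*5/9 = 16 - 5/9 = 139/9 ≈ 15.444)
(q - 242)*(Z + 18*2) = (139/9 - 242)*(-23 + 18*2) = -2039*(-23 + 36)/9 = -2039/9*13 = -26507/9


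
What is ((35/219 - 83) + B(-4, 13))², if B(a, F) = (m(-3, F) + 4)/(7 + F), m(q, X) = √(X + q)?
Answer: 65509208453/9592200 - 90491*√10/10950 ≈ 6803.3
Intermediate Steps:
B(a, F) = (4 + √(-3 + F))/(7 + F) (B(a, F) = (√(F - 3) + 4)/(7 + F) = (√(-3 + F) + 4)/(7 + F) = (4 + √(-3 + F))/(7 + F))
((35/219 - 83) + B(-4, 13))² = ((35/219 - 83) + (4 + √(-3 + 13))/(7 + 13))² = ((35*(1/219) - 83) + (4 + √10)/20)² = ((35/219 - 83) + (4 + √10)/20)² = (-18142/219 + (⅕ + √10/20))² = (-90491/1095 + √10/20)²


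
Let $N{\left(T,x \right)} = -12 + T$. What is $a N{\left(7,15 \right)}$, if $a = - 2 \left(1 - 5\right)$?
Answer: $-40$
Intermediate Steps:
$a = 8$ ($a = \left(-2\right) \left(-4\right) = 8$)
$a N{\left(7,15 \right)} = 8 \left(-12 + 7\right) = 8 \left(-5\right) = -40$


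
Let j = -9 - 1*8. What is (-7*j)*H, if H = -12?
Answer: -1428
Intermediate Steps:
j = -17 (j = -9 - 8 = -17)
(-7*j)*H = -7*(-17)*(-12) = 119*(-12) = -1428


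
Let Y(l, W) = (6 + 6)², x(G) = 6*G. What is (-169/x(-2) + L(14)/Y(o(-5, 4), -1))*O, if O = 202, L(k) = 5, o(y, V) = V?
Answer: 205333/72 ≈ 2851.8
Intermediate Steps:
Y(l, W) = 144 (Y(l, W) = 12² = 144)
(-169/x(-2) + L(14)/Y(o(-5, 4), -1))*O = (-169/(6*(-2)) + 5/144)*202 = (-169/(-12) + 5*(1/144))*202 = (-169*(-1/12) + 5/144)*202 = (169/12 + 5/144)*202 = (2033/144)*202 = 205333/72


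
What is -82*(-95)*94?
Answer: 732260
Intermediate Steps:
-82*(-95)*94 = 7790*94 = 732260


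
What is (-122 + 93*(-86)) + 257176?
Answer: 249056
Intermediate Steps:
(-122 + 93*(-86)) + 257176 = (-122 - 7998) + 257176 = -8120 + 257176 = 249056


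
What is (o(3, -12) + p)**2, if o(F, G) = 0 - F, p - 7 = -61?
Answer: 3249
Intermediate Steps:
p = -54 (p = 7 - 61 = -54)
o(F, G) = -F
(o(3, -12) + p)**2 = (-1*3 - 54)**2 = (-3 - 54)**2 = (-57)**2 = 3249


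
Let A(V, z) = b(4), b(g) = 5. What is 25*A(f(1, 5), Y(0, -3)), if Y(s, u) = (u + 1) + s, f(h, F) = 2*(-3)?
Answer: 125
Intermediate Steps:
f(h, F) = -6
Y(s, u) = 1 + s + u (Y(s, u) = (1 + u) + s = 1 + s + u)
A(V, z) = 5
25*A(f(1, 5), Y(0, -3)) = 25*5 = 125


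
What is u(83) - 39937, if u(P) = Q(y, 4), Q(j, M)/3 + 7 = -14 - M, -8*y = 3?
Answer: -40012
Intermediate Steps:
y = -3/8 (y = -⅛*3 = -3/8 ≈ -0.37500)
Q(j, M) = -63 - 3*M (Q(j, M) = -21 + 3*(-14 - M) = -21 + (-42 - 3*M) = -63 - 3*M)
u(P) = -75 (u(P) = -63 - 3*4 = -63 - 12 = -75)
u(83) - 39937 = -75 - 39937 = -40012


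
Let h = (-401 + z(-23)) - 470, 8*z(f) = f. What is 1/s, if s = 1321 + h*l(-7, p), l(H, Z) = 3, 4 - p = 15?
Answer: -8/10405 ≈ -0.00076886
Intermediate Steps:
p = -11 (p = 4 - 1*15 = 4 - 15 = -11)
z(f) = f/8
h = -6991/8 (h = (-401 + (⅛)*(-23)) - 470 = (-401 - 23/8) - 470 = -3231/8 - 470 = -6991/8 ≈ -873.88)
s = -10405/8 (s = 1321 - 6991/8*3 = 1321 - 20973/8 = -10405/8 ≈ -1300.6)
1/s = 1/(-10405/8) = -8/10405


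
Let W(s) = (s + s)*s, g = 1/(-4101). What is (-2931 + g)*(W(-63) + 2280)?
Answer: -40940228992/1367 ≈ -2.9949e+7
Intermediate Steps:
g = -1/4101 ≈ -0.00024384
W(s) = 2*s**2 (W(s) = (2*s)*s = 2*s**2)
(-2931 + g)*(W(-63) + 2280) = (-2931 - 1/4101)*(2*(-63)**2 + 2280) = -12020032*(2*3969 + 2280)/4101 = -12020032*(7938 + 2280)/4101 = -12020032/4101*10218 = -40940228992/1367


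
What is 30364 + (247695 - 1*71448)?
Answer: 206611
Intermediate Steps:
30364 + (247695 - 1*71448) = 30364 + (247695 - 71448) = 30364 + 176247 = 206611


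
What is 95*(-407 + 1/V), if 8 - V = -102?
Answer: -850611/22 ≈ -38664.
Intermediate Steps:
V = 110 (V = 8 - 1*(-102) = 8 + 102 = 110)
95*(-407 + 1/V) = 95*(-407 + 1/110) = 95*(-44769/110) = -850611/22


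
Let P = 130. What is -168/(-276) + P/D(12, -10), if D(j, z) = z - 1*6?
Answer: -1383/184 ≈ -7.5163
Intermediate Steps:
D(j, z) = -6 + z (D(j, z) = z - 6 = -6 + z)
-168/(-276) + P/D(12, -10) = -168/(-276) + 130/(-6 - 10) = -168*(-1/276) + 130/(-16) = 14/23 + 130*(-1/16) = 14/23 - 65/8 = -1383/184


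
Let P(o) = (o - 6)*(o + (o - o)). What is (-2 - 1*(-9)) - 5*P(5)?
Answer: 32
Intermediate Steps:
P(o) = o*(-6 + o) (P(o) = (-6 + o)*(o + 0) = (-6 + o)*o = o*(-6 + o))
(-2 - 1*(-9)) - 5*P(5) = (-2 - 1*(-9)) - 25*(-6 + 5) = (-2 + 9) - 25*(-1) = 7 - 5*(-5) = 7 + 25 = 32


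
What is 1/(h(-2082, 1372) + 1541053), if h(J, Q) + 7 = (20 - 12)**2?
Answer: 1/1541110 ≈ 6.4888e-7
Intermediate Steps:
h(J, Q) = 57 (h(J, Q) = -7 + (20 - 12)**2 = -7 + 8**2 = -7 + 64 = 57)
1/(h(-2082, 1372) + 1541053) = 1/(57 + 1541053) = 1/1541110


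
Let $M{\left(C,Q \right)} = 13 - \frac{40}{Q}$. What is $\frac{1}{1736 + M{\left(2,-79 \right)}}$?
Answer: $\frac{79}{138211} \approx 0.00057159$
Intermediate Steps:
$\frac{1}{1736 + M{\left(2,-79 \right)}} = \frac{1}{1736 + \left(13 - \frac{40}{-79}\right)} = \frac{1}{1736 + \left(13 - - \frac{40}{79}\right)} = \frac{1}{1736 + \left(13 + \frac{40}{79}\right)} = \frac{1}{1736 + \frac{1067}{79}} = \frac{1}{\frac{138211}{79}} = \frac{79}{138211}$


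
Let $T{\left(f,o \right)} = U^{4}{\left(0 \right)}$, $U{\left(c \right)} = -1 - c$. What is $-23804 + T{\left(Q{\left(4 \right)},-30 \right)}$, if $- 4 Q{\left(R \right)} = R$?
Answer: $-23803$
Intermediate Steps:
$Q{\left(R \right)} = - \frac{R}{4}$
$T{\left(f,o \right)} = 1$ ($T{\left(f,o \right)} = \left(-1 - 0\right)^{4} = \left(-1 + 0\right)^{4} = \left(-1\right)^{4} = 1$)
$-23804 + T{\left(Q{\left(4 \right)},-30 \right)} = -23804 + 1 = -23803$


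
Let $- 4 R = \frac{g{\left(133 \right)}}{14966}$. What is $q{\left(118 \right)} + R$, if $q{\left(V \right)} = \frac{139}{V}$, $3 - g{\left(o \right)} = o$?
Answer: $\frac{2084109}{1765988} \approx 1.1801$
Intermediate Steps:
$g{\left(o \right)} = 3 - o$
$R = \frac{65}{29932}$ ($R = - \frac{\left(3 - 133\right) \frac{1}{14966}}{4} = - \frac{\left(-130\right) \frac{1}{14966}}{4} = \left(- \frac{1}{4}\right) \left(- \frac{65}{7483}\right) = \frac{65}{29932} \approx 0.0021716$)
$q{\left(118 \right)} + R = \frac{139}{118} + \frac{65}{29932} = \frac{2084109}{1765988}$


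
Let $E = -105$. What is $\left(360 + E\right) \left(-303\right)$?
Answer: $-77265$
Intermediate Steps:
$\left(360 + E\right) \left(-303\right) = \left(360 - 105\right) \left(-303\right) = 255 \left(-303\right) = -77265$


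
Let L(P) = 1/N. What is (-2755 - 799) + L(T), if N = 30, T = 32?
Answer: -106619/30 ≈ -3554.0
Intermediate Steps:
L(P) = 1/30
(-2755 - 799) + L(T) = (-2755 - 799) + 1/30 = -3554 + 1/30 = -106619/30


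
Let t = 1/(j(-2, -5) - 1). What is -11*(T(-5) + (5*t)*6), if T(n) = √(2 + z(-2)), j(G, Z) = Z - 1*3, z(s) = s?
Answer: 110/3 ≈ 36.667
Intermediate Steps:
j(G, Z) = -3 + Z (j(G, Z) = Z - 3 = -3 + Z)
T(n) = 0 (T(n) = √(2 - 2) = √0 = 0)
t = -⅑ (t = 1/((-3 - 5) - 1) = 1/(-8 - 1) = 1/(-9) = -⅑ ≈ -0.11111)
-11*(T(-5) + (5*t)*6) = -11*(0 + (5*(-⅑))*6) = -11*(0 - 5/9*6) = -11*(0 - 10/3) = -11*(-10/3) = 110/3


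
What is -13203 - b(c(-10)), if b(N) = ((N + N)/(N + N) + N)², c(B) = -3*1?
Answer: -13207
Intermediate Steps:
c(B) = -3
b(N) = (1 + N)² (b(N) = ((2*N)/((2*N)) + N)² = ((2*N)*(1/(2*N)) + N)² = (1 + N)²)
-13203 - b(c(-10)) = -13203 - (1 - 3)² = -13203 - 1*(-2)² = -13203 - 1*4 = -13203 - 4 = -13207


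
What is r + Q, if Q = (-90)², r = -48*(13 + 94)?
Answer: 2964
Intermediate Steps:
r = -5136 (r = -48*107 = -5136)
Q = 8100
r + Q = -5136 + 8100 = 2964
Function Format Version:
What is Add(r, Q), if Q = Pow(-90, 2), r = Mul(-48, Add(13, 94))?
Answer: 2964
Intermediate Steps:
r = -5136 (r = Mul(-48, 107) = -5136)
Q = 8100
Add(r, Q) = Add(-5136, 8100) = 2964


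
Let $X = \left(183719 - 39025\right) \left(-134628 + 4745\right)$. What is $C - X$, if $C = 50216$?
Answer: $18793341018$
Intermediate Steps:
$X = -18793290802$ ($X = 144694 \left(-129883\right) = -18793290802$)
$C - X = 50216 - -18793290802 = 50216 + 18793290802 = 18793341018$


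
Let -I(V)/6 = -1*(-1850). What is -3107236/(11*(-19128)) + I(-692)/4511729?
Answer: 318560710051/21575088078 ≈ 14.765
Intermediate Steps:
I(V) = -11100 (I(V) = -(-6)*(-1850) = -6*1850 = -11100)
-3107236/(11*(-19128)) + I(-692)/4511729 = -3107236/(11*(-19128)) - 11100/4511729 = -3107236/(-210408) - 11100*1/4511729 = -3107236*(-1/210408) - 11100/4511729 = 70619/4782 - 11100/4511729 = 318560710051/21575088078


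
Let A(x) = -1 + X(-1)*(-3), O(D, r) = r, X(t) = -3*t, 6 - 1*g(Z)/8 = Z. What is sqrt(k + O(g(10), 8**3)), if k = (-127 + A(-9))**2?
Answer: sqrt(19281) ≈ 138.86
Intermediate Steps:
g(Z) = 48 - 8*Z
A(x) = -10 (A(x) = -1 - 3*(-1)*(-3) = -1 + 3*(-3) = -1 - 9 = -10)
k = 18769 (k = (-127 - 10)**2 = (-137)**2 = 18769)
sqrt(k + O(g(10), 8**3)) = sqrt(18769 + 8**3) = sqrt(18769 + 512) = sqrt(19281)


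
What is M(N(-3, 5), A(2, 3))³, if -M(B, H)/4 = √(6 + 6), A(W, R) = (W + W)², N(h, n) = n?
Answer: -1536*√3 ≈ -2660.4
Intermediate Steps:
A(W, R) = 4*W² (A(W, R) = (2*W)² = 4*W²)
M(B, H) = -8*√3 (M(B, H) = -4*√(6 + 6) = -8*√3)
M(N(-3, 5), A(2, 3))³ = (-8*√3)³ = -1536*√3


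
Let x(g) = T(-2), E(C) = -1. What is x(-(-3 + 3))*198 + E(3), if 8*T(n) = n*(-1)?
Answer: 97/2 ≈ 48.500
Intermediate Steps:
T(n) = -n/8 (T(n) = (n*(-1))/8 = (-n)/8 = -n/8)
x(g) = 1/4 (x(g) = -1/8*(-2) = 1/4)
x(-(-3 + 3))*198 + E(3) = (1/4)*198 - 1 = 99/2 - 1 = 97/2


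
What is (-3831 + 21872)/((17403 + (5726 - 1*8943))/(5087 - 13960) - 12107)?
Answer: -160077793/107439597 ≈ -1.4899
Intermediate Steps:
(-3831 + 21872)/((17403 + (5726 - 1*8943))/(5087 - 13960) - 12107) = 18041/((17403 + (5726 - 8943))/(-8873) - 12107) = 18041/((17403 - 3217)*(-1/8873) - 12107) = 18041/(14186*(-1/8873) - 12107) = 18041/(-14186/8873 - 12107) = 18041/(-107439597/8873) = 18041*(-8873/107439597) = -160077793/107439597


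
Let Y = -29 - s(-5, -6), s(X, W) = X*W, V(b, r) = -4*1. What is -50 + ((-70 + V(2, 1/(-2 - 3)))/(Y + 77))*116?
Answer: -4742/9 ≈ -526.89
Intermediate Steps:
V(b, r) = -4
s(X, W) = W*X
Y = -59 (Y = -29 - (-6)*(-5) = -29 - 1*30 = -29 - 30 = -59)
-50 + ((-70 + V(2, 1/(-2 - 3)))/(Y + 77))*116 = -50 + ((-70 - 4)/(-59 + 77))*116 = -50 - 74/18*116 = -50 - 74*1/18*116 = -50 - 37/9*116 = -50 - 4292/9 = -4742/9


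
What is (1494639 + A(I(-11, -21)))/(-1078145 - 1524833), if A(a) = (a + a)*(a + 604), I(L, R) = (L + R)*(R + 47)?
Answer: -1874031/2602978 ≈ -0.71996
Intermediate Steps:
I(L, R) = (47 + R)*(L + R) (I(L, R) = (L + R)*(47 + R) = (47 + R)*(L + R))
A(a) = 2*a*(604 + a) (A(a) = (2*a)*(604 + a) = 2*a*(604 + a))
(1494639 + A(I(-11, -21)))/(-1078145 - 1524833) = (1494639 + 2*((-21)**2 + 47*(-11) + 47*(-21) - 11*(-21))*(604 + ((-21)**2 + 47*(-11) + 47*(-21) - 11*(-21))))/(-1078145 - 1524833) = (1494639 + 2*(441 - 517 - 987 + 231)*(604 + (441 - 517 - 987 + 231)))/(-2602978) = (1494639 + 2*(-832)*(604 - 832))*(-1/2602978) = (1494639 + 2*(-832)*(-228))*(-1/2602978) = (1494639 + 379392)*(-1/2602978) = 1874031*(-1/2602978) = -1874031/2602978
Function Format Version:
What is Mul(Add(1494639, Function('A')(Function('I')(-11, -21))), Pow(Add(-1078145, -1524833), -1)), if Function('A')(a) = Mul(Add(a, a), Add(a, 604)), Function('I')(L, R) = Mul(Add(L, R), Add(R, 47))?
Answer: Rational(-1874031, 2602978) ≈ -0.71996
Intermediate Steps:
Function('I')(L, R) = Mul(Add(47, R), Add(L, R)) (Function('I')(L, R) = Mul(Add(L, R), Add(47, R)) = Mul(Add(47, R), Add(L, R)))
Function('A')(a) = Mul(2, a, Add(604, a)) (Function('A')(a) = Mul(Mul(2, a), Add(604, a)) = Mul(2, a, Add(604, a)))
Mul(Add(1494639, Function('A')(Function('I')(-11, -21))), Pow(Add(-1078145, -1524833), -1)) = Mul(Add(1494639, Mul(2, Add(Pow(-21, 2), Mul(47, -11), Mul(47, -21), Mul(-11, -21)), Add(604, Add(Pow(-21, 2), Mul(47, -11), Mul(47, -21), Mul(-11, -21))))), Pow(Add(-1078145, -1524833), -1)) = Mul(Add(1494639, Mul(2, Add(441, -517, -987, 231), Add(604, Add(441, -517, -987, 231)))), Pow(-2602978, -1)) = Mul(Add(1494639, Mul(2, -832, Add(604, -832))), Rational(-1, 2602978)) = Mul(Add(1494639, Mul(2, -832, -228)), Rational(-1, 2602978)) = Mul(Add(1494639, 379392), Rational(-1, 2602978)) = Mul(1874031, Rational(-1, 2602978)) = Rational(-1874031, 2602978)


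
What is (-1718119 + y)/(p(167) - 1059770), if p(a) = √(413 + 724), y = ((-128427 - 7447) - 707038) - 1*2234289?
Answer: 5081936276400/1123112451763 + 4795320*√1137/1123112451763 ≈ 4.5250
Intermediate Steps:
y = -3077201 (y = (-135874 - 707038) - 2234289 = -842912 - 2234289 = -3077201)
p(a) = √1137
(-1718119 + y)/(p(167) - 1059770) = (-1718119 - 3077201)/(√1137 - 1059770) = -4795320/(-1059770 + √1137)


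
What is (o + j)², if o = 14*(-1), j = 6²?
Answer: 484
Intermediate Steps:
j = 36
o = -14
(o + j)² = (-14 + 36)² = 22² = 484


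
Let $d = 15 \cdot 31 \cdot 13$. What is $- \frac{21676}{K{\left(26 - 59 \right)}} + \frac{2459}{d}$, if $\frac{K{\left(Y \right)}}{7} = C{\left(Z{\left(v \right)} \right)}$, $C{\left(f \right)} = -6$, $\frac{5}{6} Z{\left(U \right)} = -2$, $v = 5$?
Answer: $\frac{7285261}{14105} \approx 516.5$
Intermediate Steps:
$Z{\left(U \right)} = - \frac{12}{5}$ ($Z{\left(U \right)} = \frac{6}{5} \left(-2\right) = - \frac{12}{5}$)
$K{\left(Y \right)} = -42$ ($K{\left(Y \right)} = 7 \left(-6\right) = -42$)
$d = 6045$ ($d = 465 \cdot 13 = 6045$)
$- \frac{21676}{K{\left(26 - 59 \right)}} + \frac{2459}{d} = - \frac{21676}{-42} + \frac{2459}{6045} = \left(-21676\right) \left(- \frac{1}{42}\right) + 2459 \cdot \frac{1}{6045} = \frac{10838}{21} + \frac{2459}{6045} = \frac{7285261}{14105}$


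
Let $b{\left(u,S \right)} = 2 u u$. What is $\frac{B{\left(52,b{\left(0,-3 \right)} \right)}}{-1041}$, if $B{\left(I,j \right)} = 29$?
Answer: $- \frac{29}{1041} \approx -0.027858$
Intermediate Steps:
$b{\left(u,S \right)} = 2 u^{2}$
$\frac{B{\left(52,b{\left(0,-3 \right)} \right)}}{-1041} = \frac{29}{-1041} = 29 \left(- \frac{1}{1041}\right) = - \frac{29}{1041}$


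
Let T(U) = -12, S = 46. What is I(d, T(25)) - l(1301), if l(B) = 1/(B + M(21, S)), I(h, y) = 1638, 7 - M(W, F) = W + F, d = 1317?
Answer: 2032757/1241 ≈ 1638.0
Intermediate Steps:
M(W, F) = 7 - F - W (M(W, F) = 7 - (W + F) = 7 - (F + W) = 7 + (-F - W) = 7 - F - W)
l(B) = 1/(-60 + B) (l(B) = 1/(B + (7 - 1*46 - 1*21)) = 1/(B + (7 - 46 - 21)) = 1/(B - 60) = 1/(-60 + B))
I(d, T(25)) - l(1301) = 1638 - 1/(-60 + 1301) = 1638 - 1/1241 = 2032757/1241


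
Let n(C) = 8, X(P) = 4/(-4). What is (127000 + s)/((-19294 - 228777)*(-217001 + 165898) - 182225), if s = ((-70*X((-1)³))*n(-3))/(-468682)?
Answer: 3720163340/371342316776501 ≈ 1.0018e-5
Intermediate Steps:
X(P) = -1 (X(P) = 4*(-¼) = -1)
s = -280/234341 (s = (-70*(-1)*8)/(-468682) = (70*8)*(-1/468682) = 560*(-1/468682) = -280/234341 ≈ -0.0011948)
(127000 + s)/((-19294 - 228777)*(-217001 + 165898) - 182225) = (127000 - 280/234341)/((-19294 - 228777)*(-217001 + 165898) - 182225) = 29761306720/(234341*(-248071*(-51103) - 182225)) = 29761306720/(234341*(12677172313 - 182225)) = (29761306720/234341)/12676990088 = (29761306720/234341)*(1/12676990088) = 3720163340/371342316776501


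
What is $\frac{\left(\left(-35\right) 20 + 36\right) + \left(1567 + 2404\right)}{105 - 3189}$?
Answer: $- \frac{3307}{3084} \approx -1.0723$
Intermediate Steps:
$\frac{\left(\left(-35\right) 20 + 36\right) + \left(1567 + 2404\right)}{105 - 3189} = \frac{\left(-700 + 36\right) + 3971}{-3084} = \left(-664 + 3971\right) \left(- \frac{1}{3084}\right) = 3307 \left(- \frac{1}{3084}\right) = - \frac{3307}{3084}$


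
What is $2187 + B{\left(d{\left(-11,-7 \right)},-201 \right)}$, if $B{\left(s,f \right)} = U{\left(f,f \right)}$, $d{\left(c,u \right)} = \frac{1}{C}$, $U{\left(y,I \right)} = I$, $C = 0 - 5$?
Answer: $1986$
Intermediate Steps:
$C = -5$
$d{\left(c,u \right)} = - \frac{1}{5}$ ($d{\left(c,u \right)} = \frac{1}{-5} = - \frac{1}{5}$)
$B{\left(s,f \right)} = f$
$2187 + B{\left(d{\left(-11,-7 \right)},-201 \right)} = 2187 - 201 = 1986$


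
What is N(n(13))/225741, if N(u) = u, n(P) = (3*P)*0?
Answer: 0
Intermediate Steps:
n(P) = 0
N(n(13))/225741 = 0/225741 = 0*(1/225741) = 0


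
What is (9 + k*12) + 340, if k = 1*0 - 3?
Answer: 313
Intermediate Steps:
k = -3 (k = 0 - 3 = -3)
(9 + k*12) + 340 = (9 - 3*12) + 340 = (9 - 36) + 340 = -27 + 340 = 313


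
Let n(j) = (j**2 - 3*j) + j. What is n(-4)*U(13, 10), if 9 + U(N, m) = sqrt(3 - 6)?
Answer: -216 + 24*I*sqrt(3) ≈ -216.0 + 41.569*I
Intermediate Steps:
U(N, m) = -9 + I*sqrt(3) (U(N, m) = -9 + sqrt(3 - 6) = -9 + sqrt(-3) = -9 + I*sqrt(3))
n(j) = j**2 - 2*j
n(-4)*U(13, 10) = (-4*(-2 - 4))*(-9 + I*sqrt(3)) = (-4*(-6))*(-9 + I*sqrt(3)) = 24*(-9 + I*sqrt(3)) = -216 + 24*I*sqrt(3)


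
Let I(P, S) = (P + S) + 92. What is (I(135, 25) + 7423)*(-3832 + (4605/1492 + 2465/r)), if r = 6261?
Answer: -274487019934825/9341412 ≈ -2.9384e+7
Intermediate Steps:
I(P, S) = 92 + P + S
(I(135, 25) + 7423)*(-3832 + (4605/1492 + 2465/r)) = ((92 + 135 + 25) + 7423)*(-3832 + (4605/1492 + 2465/6261)) = (252 + 7423)*(-3832 + (4605*(1/1492) + 2465*(1/6261))) = 7675*(-3832 + (4605/1492 + 2465/6261)) = 7675*(-3832 + 32509685/9341412) = 7675*(-35763781099/9341412) = -274487019934825/9341412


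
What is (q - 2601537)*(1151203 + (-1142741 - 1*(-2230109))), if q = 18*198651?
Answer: 2180773335351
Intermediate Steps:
q = 3575718
(q - 2601537)*(1151203 + (-1142741 - 1*(-2230109))) = (3575718 - 2601537)*(1151203 + (-1142741 - 1*(-2230109))) = 974181*(1151203 + (-1142741 + 2230109)) = 974181*(1151203 + 1087368) = 974181*2238571 = 2180773335351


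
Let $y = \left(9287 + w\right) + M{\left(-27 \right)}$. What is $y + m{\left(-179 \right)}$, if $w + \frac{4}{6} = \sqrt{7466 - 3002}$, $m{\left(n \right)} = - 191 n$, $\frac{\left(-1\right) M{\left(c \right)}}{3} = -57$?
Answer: $\frac{130939}{3} + 12 \sqrt{31} \approx 43713.0$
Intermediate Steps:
$M{\left(c \right)} = 171$ ($M{\left(c \right)} = \left(-3\right) \left(-57\right) = 171$)
$w = - \frac{2}{3} + 12 \sqrt{31}$ ($w = - \frac{2}{3} + \sqrt{7466 - 3002} = - \frac{2}{3} + \sqrt{4464} = - \frac{2}{3} + 12 \sqrt{31} \approx 66.146$)
$y = \frac{28372}{3} + 12 \sqrt{31}$ ($y = \left(9287 - \left(\frac{2}{3} - 12 \sqrt{31}\right)\right) + 171 = \left(\frac{27859}{3} + 12 \sqrt{31}\right) + 171 = \frac{28372}{3} + 12 \sqrt{31} \approx 9524.1$)
$y + m{\left(-179 \right)} = \left(\frac{28372}{3} + 12 \sqrt{31}\right) - -34189 = \left(\frac{28372}{3} + 12 \sqrt{31}\right) + 34189 = \frac{130939}{3} + 12 \sqrt{31}$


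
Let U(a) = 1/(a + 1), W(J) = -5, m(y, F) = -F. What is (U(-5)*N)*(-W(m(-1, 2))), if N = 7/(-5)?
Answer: 7/4 ≈ 1.7500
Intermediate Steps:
N = -7/5 (N = 7*(-⅕) = -7/5 ≈ -1.4000)
U(a) = 1/(1 + a)
(U(-5)*N)*(-W(m(-1, 2))) = (-7/5/(1 - 5))*(-1*(-5)) = (-7/5/(-4))*5 = -¼*(-7/5)*5 = (7/20)*5 = 7/4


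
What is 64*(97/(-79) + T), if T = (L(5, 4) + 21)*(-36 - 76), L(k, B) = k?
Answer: -14729280/79 ≈ -1.8645e+5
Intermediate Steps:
T = -2912 (T = (5 + 21)*(-36 - 76) = 26*(-112) = -2912)
64*(97/(-79) + T) = 64*(97/(-79) - 2912) = 64*(97*(-1/79) - 2912) = 64*(-97/79 - 2912) = 64*(-230145/79) = -14729280/79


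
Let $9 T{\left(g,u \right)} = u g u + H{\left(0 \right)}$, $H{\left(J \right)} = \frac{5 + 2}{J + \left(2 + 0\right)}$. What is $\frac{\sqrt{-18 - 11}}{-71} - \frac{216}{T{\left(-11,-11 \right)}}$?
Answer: $\frac{432}{295} - \frac{i \sqrt{29}}{71} \approx 1.4644 - 0.075847 i$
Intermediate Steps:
$H{\left(J \right)} = \frac{7}{2 + J}$ ($H{\left(J \right)} = \frac{7}{J + 2} = \frac{7}{2 + J}$)
$T{\left(g,u \right)} = \frac{7}{18} + \frac{g u^{2}}{9}$ ($T{\left(g,u \right)} = \frac{u g u + \frac{7}{2 + 0}}{9} = \frac{g u u + \frac{7}{2}}{9} = \frac{g u^{2} + 7 \cdot \frac{1}{2}}{9} = \frac{g u^{2} + \frac{7}{2}}{9} = \frac{\frac{7}{2} + g u^{2}}{9} = \frac{7}{18} + \frac{g u^{2}}{9}$)
$\frac{\sqrt{-18 - 11}}{-71} - \frac{216}{T{\left(-11,-11 \right)}} = \frac{\sqrt{-18 - 11}}{-71} - \frac{216}{\frac{7}{18} + \frac{1}{9} \left(-11\right) \left(-11\right)^{2}} = \sqrt{-29} \left(- \frac{1}{71}\right) - \frac{216}{\frac{7}{18} + \frac{1}{9} \left(-11\right) 121} = i \sqrt{29} \left(- \frac{1}{71}\right) - \frac{216}{\frac{7}{18} - \frac{1331}{9}} = - \frac{i \sqrt{29}}{71} - \frac{216}{- \frac{295}{2}} = - \frac{i \sqrt{29}}{71} - - \frac{432}{295} = - \frac{i \sqrt{29}}{71} + \frac{432}{295} = \frac{432}{295} - \frac{i \sqrt{29}}{71}$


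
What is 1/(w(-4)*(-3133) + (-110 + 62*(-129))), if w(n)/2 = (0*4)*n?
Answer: -1/8108 ≈ -0.00012334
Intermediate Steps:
w(n) = 0 (w(n) = 2*((0*4)*n) = 2*(0*n) = 2*0 = 0)
1/(w(-4)*(-3133) + (-110 + 62*(-129))) = 1/(0*(-3133) + (-110 + 62*(-129))) = 1/(0 + (-110 - 7998)) = 1/(0 - 8108) = 1/(-8108) = -1/8108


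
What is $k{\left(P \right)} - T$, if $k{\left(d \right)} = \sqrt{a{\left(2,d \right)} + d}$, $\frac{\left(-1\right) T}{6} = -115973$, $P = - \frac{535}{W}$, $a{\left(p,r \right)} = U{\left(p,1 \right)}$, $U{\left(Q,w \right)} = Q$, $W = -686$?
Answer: $-695838 + \frac{\sqrt{26698}}{98} \approx -6.9584 \cdot 10^{5}$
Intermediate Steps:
$a{\left(p,r \right)} = p$
$P = \frac{535}{686}$ ($P = - \frac{535}{-686} = \left(-535\right) \left(- \frac{1}{686}\right) = \frac{535}{686} \approx 0.77988$)
$T = 695838$ ($T = \left(-6\right) \left(-115973\right) = 695838$)
$k{\left(d \right)} = \sqrt{2 + d}$
$k{\left(P \right)} - T = \sqrt{2 + \frac{535}{686}} - 695838 = \sqrt{\frac{1907}{686}} - 695838 = \frac{\sqrt{26698}}{98} - 695838 = -695838 + \frac{\sqrt{26698}}{98}$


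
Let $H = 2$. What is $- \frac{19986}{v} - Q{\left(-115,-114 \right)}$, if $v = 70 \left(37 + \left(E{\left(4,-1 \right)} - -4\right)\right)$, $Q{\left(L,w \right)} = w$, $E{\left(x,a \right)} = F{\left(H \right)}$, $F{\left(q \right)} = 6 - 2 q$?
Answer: $\frac{161577}{1505} \approx 107.36$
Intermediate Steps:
$E{\left(x,a \right)} = 2$ ($E{\left(x,a \right)} = 6 - 4 = 2$)
$v = 3010$ ($v = 70 \left(37 + \left(2 - -4\right)\right) = 70 \left(37 + \left(2 + 4\right)\right) = 70 \left(37 + 6\right) = 70 \cdot 43 = 3010$)
$- \frac{19986}{v} - Q{\left(-115,-114 \right)} = - \frac{19986}{3010} - -114 = \left(-19986\right) \frac{1}{3010} + 114 = - \frac{9993}{1505} + 114 = \frac{161577}{1505}$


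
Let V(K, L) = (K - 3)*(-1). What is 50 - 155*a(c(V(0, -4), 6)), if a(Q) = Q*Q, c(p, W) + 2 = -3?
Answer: -3825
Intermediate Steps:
V(K, L) = 3 - K (V(K, L) = (-3 + K)*(-1) = 3 - K)
c(p, W) = -5 (c(p, W) = -2 - 3 = -5)
a(Q) = Q²
50 - 155*a(c(V(0, -4), 6)) = 50 - 155*(-5)² = 50 - 155*25 = 50 - 3875 = -3825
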